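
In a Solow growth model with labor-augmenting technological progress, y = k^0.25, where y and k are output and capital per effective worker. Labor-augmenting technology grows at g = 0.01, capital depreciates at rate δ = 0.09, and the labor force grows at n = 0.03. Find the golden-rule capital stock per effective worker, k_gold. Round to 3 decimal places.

k_gold ≈ 2.391

Break-even investment rate: n + g + δ = 0.03 + 0.01 + 0.09 = 0.13.
Golden rule sets MPK = n+g+δ: 0.25·k^(0.25−1) = 0.13, so k_gold = (0.25/0.13)^(1/0.75) ≈ 2.3915.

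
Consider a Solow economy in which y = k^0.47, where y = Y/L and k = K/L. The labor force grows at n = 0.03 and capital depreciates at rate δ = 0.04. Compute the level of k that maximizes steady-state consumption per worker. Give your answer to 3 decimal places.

The effective depreciation rate is n + δ = 0.03 + 0.04 = 0.07.
Golden rule sets MPK = n+δ: 0.47·k^(0.47−1) = 0.07, so k_gold = (0.47/0.07)^(1/0.53) ≈ 36.3393.

k_gold ≈ 36.339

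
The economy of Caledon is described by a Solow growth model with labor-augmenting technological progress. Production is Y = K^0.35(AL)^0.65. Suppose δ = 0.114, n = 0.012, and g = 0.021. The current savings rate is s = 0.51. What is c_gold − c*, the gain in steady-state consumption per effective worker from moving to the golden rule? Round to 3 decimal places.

Capital per effective worker breaks even when investment replaces (n + g + δ)·k; here n + g + δ = 0.147.
Current steady state (s = 0.51): k* = (0.51/0.147)^(1/0.65) ≈ 6.7789, y* = 6.7789^0.35 ≈ 1.9539, c* = (1−0.51)·1.9539 ≈ 0.9574.
Maximizing c = f(k) − (n+g+δ)·k gives f'(k) = n+g+δ, i.e. 0.35·k^(0.35−1) = 0.147, so k_gold = (0.35/0.147)^(1/0.65) ≈ 3.7985.
y_gold = 3.7985^0.35 ≈ 1.5954, c_gold = y_gold − 0.147·k_gold ≈ 1.0370.
Gain: Δc = 1.0370 − 0.9574 ≈ 0.0796.

Δc ≈ 0.080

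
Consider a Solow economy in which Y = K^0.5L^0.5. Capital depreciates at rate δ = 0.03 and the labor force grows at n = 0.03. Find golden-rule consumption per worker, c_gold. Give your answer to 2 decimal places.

c_gold ≈ 4.17

n + δ = 0.03 + 0.03 = 0.06.
Golden rule sets MPK = n+δ: 0.5·k^(0.5−1) = 0.06, so k_gold = (0.5/0.06)^(1/0.5) ≈ 69.4444.
y_gold = 69.4444^0.5 ≈ 8.3333.
c_gold = y_gold − (n+δ)·k_gold = 8.3333 − 0.06·69.4444 ≈ 4.1667.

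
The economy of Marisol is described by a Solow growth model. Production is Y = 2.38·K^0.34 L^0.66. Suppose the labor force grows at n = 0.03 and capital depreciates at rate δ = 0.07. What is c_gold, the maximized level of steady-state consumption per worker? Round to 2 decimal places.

Capital per worker breaks even when investment replaces (n + δ)·k; here n + δ = 0.1.
Golden rule sets MPK = n+δ: 0.34·2.38·k^(0.34−1) = 0.1, so k_gold = (0.34·2.38/0.1)^(1/0.66) ≈ 23.7598.
y_gold = 2.38·23.7598^0.34 ≈ 6.9882.
c_gold = y_gold − (n+δ)·k_gold = 6.9882 − 0.1·23.7598 ≈ 4.6122.

c_gold ≈ 4.61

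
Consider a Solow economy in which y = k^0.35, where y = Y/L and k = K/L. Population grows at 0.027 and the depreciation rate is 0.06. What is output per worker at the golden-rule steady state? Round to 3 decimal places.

y_gold ≈ 2.116

Capital per worker breaks even when investment replaces (n + δ)·k; here n + δ = 0.087.
Setting f'(k) = n+δ gives 0.35·k^(0.35−1) = 0.087, hence k_gold = (0.35/0.087)^(1/0.65) ≈ 8.5129.
Output: y_gold = k_gold^0.35 = 8.5129^0.35 ≈ 2.1161.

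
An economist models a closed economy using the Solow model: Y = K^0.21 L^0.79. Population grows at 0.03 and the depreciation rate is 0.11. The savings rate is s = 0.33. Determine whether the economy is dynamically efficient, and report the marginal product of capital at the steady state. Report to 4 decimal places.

dynamically inefficient; MPK ≈ 0.0891

n + δ = 0.03 + 0.11 = 0.14.
Steady-state k*: s·k^0.21 = 0.14·k gives k* = (0.33/0.14)^(1/0.79) ≈ 2.9606.
MPK = 0.21·2.9606^(-0.79) ≈ 0.0891.
MPK < n+δ = 0.14, so the economy is dynamically inefficient (over-saving).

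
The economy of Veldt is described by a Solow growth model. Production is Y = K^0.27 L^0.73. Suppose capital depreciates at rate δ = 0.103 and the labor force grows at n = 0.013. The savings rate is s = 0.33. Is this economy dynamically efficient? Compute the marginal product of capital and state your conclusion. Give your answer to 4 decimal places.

dynamically inefficient; MPK ≈ 0.0949

The effective depreciation rate is n + δ = 0.013 + 0.103 = 0.116.
Steady-state k*: s·k^0.27 = 0.116·k gives k* = (0.33/0.116)^(1/0.73) ≈ 4.1879.
MPK = 0.27·4.1879^(-0.73) ≈ 0.0949.
MPK < n+δ = 0.116, so the economy is dynamically inefficient (over-saving).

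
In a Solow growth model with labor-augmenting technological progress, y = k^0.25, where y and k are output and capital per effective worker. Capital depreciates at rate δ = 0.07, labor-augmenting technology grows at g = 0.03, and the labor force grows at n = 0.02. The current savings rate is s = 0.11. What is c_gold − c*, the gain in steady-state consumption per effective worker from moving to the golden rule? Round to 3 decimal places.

n + g + δ = 0.02 + 0.03 + 0.07 = 0.12.
Current steady state (s = 0.11): k* = (0.11/0.12)^(1/0.75) ≈ 0.8905, y* = 0.8905^0.25 ≈ 0.9714, c* = (1−0.11)·0.9714 ≈ 0.8646.
Maximizing c = f(k) − (n+g+δ)·k gives f'(k) = n+g+δ, i.e. 0.25·k^(0.25−1) = 0.12, so k_gold = (0.25/0.12)^(1/0.75) ≈ 2.6608.
y_gold = 2.6608^0.25 ≈ 1.2772, c_gold = y_gold − 0.12·k_gold ≈ 0.9579.
Gain: Δc = 0.9579 − 0.8646 ≈ 0.0933.

Δc ≈ 0.093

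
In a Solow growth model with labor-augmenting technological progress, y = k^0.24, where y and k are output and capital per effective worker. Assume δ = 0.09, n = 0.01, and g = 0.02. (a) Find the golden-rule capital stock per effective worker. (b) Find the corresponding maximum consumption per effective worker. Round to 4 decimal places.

(a) k_gold ≈ 2.4894; (b) c_gold ≈ 0.9460

The effective depreciation rate is n + g + δ = 0.01 + 0.02 + 0.09 = 0.12.
At the golden rule the marginal product of capital equals n+g+δ: 0.24·k^(0.24−1) = 0.12. Solving, k_gold = (0.24/0.12)^(1/0.76) ≈ 2.4894.
y_gold = 2.4894^0.24 ≈ 1.2447; c_gold = y_gold − 0.12·k_gold ≈ 0.9460.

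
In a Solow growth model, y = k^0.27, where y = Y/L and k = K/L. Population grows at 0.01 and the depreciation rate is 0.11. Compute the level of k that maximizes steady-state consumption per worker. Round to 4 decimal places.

k_gold ≈ 3.0370

Break-even investment rate: n + δ = 0.01 + 0.11 = 0.12.
Golden rule sets MPK = n+δ: 0.27·k^(0.27−1) = 0.12, so k_gold = (0.27/0.12)^(1/0.73) ≈ 3.0370.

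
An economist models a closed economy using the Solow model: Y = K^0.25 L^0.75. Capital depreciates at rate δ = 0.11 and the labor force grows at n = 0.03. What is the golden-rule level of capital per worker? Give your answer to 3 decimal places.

k_gold ≈ 2.166

Capital per worker breaks even when investment replaces (n + δ)·k; here n + δ = 0.14.
Setting f'(k) = n+δ gives 0.25·k^(0.25−1) = 0.14, hence k_gold = (0.25/0.14)^(1/0.75) ≈ 2.1665.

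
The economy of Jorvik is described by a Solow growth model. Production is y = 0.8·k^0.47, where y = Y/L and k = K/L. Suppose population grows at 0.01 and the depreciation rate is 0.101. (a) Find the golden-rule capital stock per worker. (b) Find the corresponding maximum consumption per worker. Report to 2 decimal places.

(a) k_gold ≈ 9.99; (b) c_gold ≈ 1.25

Capital per worker breaks even when investment replaces (n + δ)·k; here n + δ = 0.111.
At the golden rule the marginal product of capital equals n+δ: 0.47·0.8·k^(0.47−1) = 0.111. Solving, k_gold = (0.47·0.8/0.111)^(1/0.53) ≈ 9.9941.
y_gold = 0.8·9.9941^0.47 ≈ 2.3603; c_gold = y_gold − 0.111·k_gold ≈ 1.2510.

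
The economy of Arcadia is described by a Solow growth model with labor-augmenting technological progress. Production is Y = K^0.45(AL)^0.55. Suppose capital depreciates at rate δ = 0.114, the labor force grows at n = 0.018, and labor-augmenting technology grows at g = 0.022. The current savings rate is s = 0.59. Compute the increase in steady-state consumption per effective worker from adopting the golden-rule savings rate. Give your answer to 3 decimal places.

The effective depreciation rate is n + g + δ = 0.018 + 0.022 + 0.114 = 0.154.
Current steady state (s = 0.59): k* = (0.59/0.154)^(1/0.55) ≈ 11.4975, y* = 11.4975^0.45 ≈ 3.0010, c* = (1−0.59)·3.0010 ≈ 1.2304.
Setting f'(k) = n+g+δ gives 0.45·k^(0.45−1) = 0.154, hence k_gold = (0.45/0.154)^(1/0.55) ≈ 7.0261.
y_gold = 7.0261^0.45 ≈ 2.4045, c_gold = y_gold − 0.154·k_gold ≈ 1.3225.
Gain: Δc = 1.3225 − 1.2304 ≈ 0.0920.

Δc ≈ 0.092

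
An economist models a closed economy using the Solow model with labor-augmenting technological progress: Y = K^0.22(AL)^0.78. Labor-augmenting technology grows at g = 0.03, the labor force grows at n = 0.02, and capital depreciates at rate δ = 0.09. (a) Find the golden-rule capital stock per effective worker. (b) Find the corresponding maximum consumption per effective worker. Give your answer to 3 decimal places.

(a) k_gold ≈ 1.785; (b) c_gold ≈ 0.886

The effective depreciation rate is n + g + δ = 0.02 + 0.03 + 0.09 = 0.14.
Setting f'(k) = n+g+δ gives 0.22·k^(0.22−1) = 0.14, hence k_gold = (0.22/0.14)^(1/0.78) ≈ 1.7851.
y_gold = 1.7851^0.22 ≈ 1.1360; c_gold = y_gold − 0.14·k_gold ≈ 0.8861.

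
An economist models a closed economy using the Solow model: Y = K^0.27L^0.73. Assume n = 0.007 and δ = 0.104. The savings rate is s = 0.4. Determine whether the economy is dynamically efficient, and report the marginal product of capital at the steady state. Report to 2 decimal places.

dynamically inefficient; MPK ≈ 0.07

The effective depreciation rate is n + δ = 0.007 + 0.104 = 0.111.
Steady-state k*: s·k^0.27 = 0.111·k gives k* = (0.4/0.111)^(1/0.73) ≈ 5.7897.
MPK = 0.27·5.7897^(-0.73) ≈ 0.0749.
MPK < n+δ = 0.111, so the economy is dynamically inefficient (over-saving).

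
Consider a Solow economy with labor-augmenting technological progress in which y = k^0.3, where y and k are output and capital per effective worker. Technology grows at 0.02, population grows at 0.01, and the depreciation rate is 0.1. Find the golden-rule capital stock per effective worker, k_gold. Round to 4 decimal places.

Capital per effective worker breaks even when investment replaces (n + g + δ)·k; here n + g + δ = 0.13.
Maximizing c = f(k) − (n+g+δ)·k gives f'(k) = n+g+δ, i.e. 0.3·k^(0.3−1) = 0.13, so k_gold = (0.3/0.13)^(1/0.7) ≈ 3.3024.

k_gold ≈ 3.3024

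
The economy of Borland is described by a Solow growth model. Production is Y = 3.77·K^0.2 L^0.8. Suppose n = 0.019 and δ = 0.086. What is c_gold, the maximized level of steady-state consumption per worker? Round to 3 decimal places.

n + δ = 0.019 + 0.086 = 0.105.
Setting f'(k) = n+δ gives 0.2·3.77·k^(0.2−1) = 0.105, hence k_gold = (0.2·3.77/0.105)^(1/0.8) ≈ 11.7551.
y_gold = 3.77·11.7551^0.2 ≈ 6.1714.
c_gold = y_gold − (n+δ)·k_gold = 6.1714 − 0.105·11.7551 ≈ 4.9372.

c_gold ≈ 4.937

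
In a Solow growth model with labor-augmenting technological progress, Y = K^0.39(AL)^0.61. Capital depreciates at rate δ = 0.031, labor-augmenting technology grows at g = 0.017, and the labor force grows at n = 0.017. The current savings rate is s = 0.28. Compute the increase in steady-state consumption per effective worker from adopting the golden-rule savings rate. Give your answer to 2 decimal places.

Break-even investment rate: n + g + δ = 0.017 + 0.017 + 0.031 = 0.065.
Current steady state (s = 0.28): k* = (0.28/0.065)^(1/0.61) ≈ 10.9584, y* = 10.9584^0.39 ≈ 2.5439, c* = (1−0.28)·2.5439 ≈ 1.8316.
At the golden rule the marginal product of capital equals n+g+δ: 0.39·k^(0.39−1) = 0.065. Solving, k_gold = (0.39/0.065)^(1/0.61) ≈ 18.8650.
y_gold = 18.8650^0.39 ≈ 3.1442, c_gold = y_gold − 0.065·k_gold ≈ 1.9179.
Gain: Δc = 1.9179 − 1.8316 ≈ 0.0863.

Δc ≈ 0.09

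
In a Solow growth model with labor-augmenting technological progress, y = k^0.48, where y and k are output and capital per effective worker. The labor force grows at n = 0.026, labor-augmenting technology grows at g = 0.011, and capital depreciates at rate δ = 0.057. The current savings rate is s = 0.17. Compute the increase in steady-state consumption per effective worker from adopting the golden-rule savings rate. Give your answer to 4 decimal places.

Δc ≈ 0.9081

Capital per effective worker breaks even when investment replaces (n + g + δ)·k; here n + g + δ = 0.094.
Current steady state (s = 0.17): k* = (0.17/0.094)^(1/0.52) ≈ 3.1250, y* = 3.1250^0.48 ≈ 1.7279, c* = (1−0.17)·1.7279 ≈ 1.4342.
Golden rule sets MPK = n+g+δ: 0.48·k^(0.48−1) = 0.094, so k_gold = (0.48/0.094)^(1/0.52) ≈ 23.0015.
y_gold = 23.0015^0.48 ≈ 4.5045, c_gold = y_gold − 0.094·k_gold ≈ 2.3423.
Gain: Δc = 2.3423 − 1.4342 ≈ 0.9081.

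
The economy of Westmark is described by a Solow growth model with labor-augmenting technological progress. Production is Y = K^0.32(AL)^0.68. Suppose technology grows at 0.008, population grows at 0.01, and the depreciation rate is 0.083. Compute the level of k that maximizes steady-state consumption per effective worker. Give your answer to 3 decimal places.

k_gold ≈ 5.451

n + g + δ = 0.01 + 0.008 + 0.083 = 0.101.
Setting f'(k) = n+g+δ gives 0.32·k^(0.32−1) = 0.101, hence k_gold = (0.32/0.101)^(1/0.68) ≈ 5.4515.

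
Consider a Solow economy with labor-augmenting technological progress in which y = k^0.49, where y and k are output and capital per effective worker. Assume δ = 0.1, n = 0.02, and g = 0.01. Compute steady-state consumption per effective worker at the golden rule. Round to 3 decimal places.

c_gold ≈ 1.825

The effective depreciation rate is n + g + δ = 0.02 + 0.01 + 0.1 = 0.13.
Maximizing c = f(k) − (n+g+δ)·k gives f'(k) = n+g+δ, i.e. 0.49·k^(0.49−1) = 0.13, so k_gold = (0.49/0.13)^(1/0.51) ≈ 13.4868.
y_gold = 13.4868^0.49 ≈ 3.5781.
c_gold = y_gold − (n+g+δ)·k_gold = 3.5781 − 0.13·13.4868 ≈ 1.8248.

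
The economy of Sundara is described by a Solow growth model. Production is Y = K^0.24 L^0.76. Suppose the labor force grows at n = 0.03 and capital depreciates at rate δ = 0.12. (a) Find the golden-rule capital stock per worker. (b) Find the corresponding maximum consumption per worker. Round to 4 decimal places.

The effective depreciation rate is n + δ = 0.03 + 0.12 = 0.15.
Maximizing c = f(k) − (n+δ)·k gives f'(k) = n+δ, i.e. 0.24·k^(0.24−1) = 0.15, so k_gold = (0.24/0.15)^(1/0.76) ≈ 1.8560.
y_gold = 1.8560^0.24 ≈ 1.1600; c_gold = y_gold − 0.15·k_gold ≈ 0.8816.

(a) k_gold ≈ 1.8560; (b) c_gold ≈ 0.8816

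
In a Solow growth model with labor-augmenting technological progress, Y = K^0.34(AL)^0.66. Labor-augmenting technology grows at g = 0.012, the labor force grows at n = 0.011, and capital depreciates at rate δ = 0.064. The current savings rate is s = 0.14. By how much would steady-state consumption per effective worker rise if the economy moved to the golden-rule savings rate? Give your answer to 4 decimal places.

Break-even investment rate: n + g + δ = 0.011 + 0.012 + 0.064 = 0.087.
Current steady state (s = 0.14): k* = (0.14/0.087)^(1/0.66) ≈ 2.0561, y* = 2.0561^0.34 ≈ 1.2777, c* = (1−0.14)·1.2777 ≈ 1.0988.
At the golden rule the marginal product of capital equals n+g+δ: 0.34·k^(0.34−1) = 0.087. Solving, k_gold = (0.34/0.087)^(1/0.66) ≈ 7.8869.
y_gold = 7.8869^0.34 ≈ 2.0181, c_gold = y_gold − 0.087·k_gold ≈ 1.3320.
Gain: Δc = 1.3320 − 1.0988 ≈ 0.2331.

Δc ≈ 0.2331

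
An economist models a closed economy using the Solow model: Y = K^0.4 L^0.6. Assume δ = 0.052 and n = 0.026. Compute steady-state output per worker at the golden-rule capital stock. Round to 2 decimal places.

y_gold ≈ 2.97

Break-even investment rate: n + δ = 0.026 + 0.052 = 0.078.
Maximizing c = f(k) − (n+δ)·k gives f'(k) = n+δ, i.e. 0.4·k^(0.4−1) = 0.078, so k_gold = (0.4/0.078)^(1/0.6) ≈ 15.2502.
Output: y_gold = k_gold^0.4 = 15.2502^0.4 ≈ 2.9738.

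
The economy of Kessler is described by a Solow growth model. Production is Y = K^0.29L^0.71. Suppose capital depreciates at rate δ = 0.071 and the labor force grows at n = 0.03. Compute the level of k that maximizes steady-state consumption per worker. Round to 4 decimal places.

k_gold ≈ 4.4175

Break-even investment rate: n + δ = 0.03 + 0.071 = 0.101.
At the golden rule the marginal product of capital equals n+δ: 0.29·k^(0.29−1) = 0.101. Solving, k_gold = (0.29/0.101)^(1/0.71) ≈ 4.4175.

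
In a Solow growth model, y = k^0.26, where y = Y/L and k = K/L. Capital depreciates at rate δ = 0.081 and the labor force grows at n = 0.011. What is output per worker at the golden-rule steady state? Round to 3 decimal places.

y_gold ≈ 1.441

Break-even investment rate: n + δ = 0.011 + 0.081 = 0.092.
Maximizing c = f(k) − (n+δ)·k gives f'(k) = n+δ, i.e. 0.26·k^(0.26−1) = 0.092, so k_gold = (0.26/0.092)^(1/0.74) ≈ 4.0711.
Output: y_gold = k_gold^0.26 = 4.0711^0.26 ≈ 1.4405.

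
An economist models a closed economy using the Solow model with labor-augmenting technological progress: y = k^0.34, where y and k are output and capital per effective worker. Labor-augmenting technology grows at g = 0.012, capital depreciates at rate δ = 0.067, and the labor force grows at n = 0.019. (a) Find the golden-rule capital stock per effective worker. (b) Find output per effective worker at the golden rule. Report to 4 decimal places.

Break-even investment rate: n + g + δ = 0.019 + 0.012 + 0.067 = 0.098.
Maximizing c = f(k) − (n+g+δ)·k gives f'(k) = n+g+δ, i.e. 0.34·k^(0.34−1) = 0.098, so k_gold = (0.34/0.098)^(1/0.66) ≈ 6.5851.
y_gold = 6.5851^0.34 ≈ 1.8981.

(a) k_gold ≈ 6.5851; (b) y_gold ≈ 1.8981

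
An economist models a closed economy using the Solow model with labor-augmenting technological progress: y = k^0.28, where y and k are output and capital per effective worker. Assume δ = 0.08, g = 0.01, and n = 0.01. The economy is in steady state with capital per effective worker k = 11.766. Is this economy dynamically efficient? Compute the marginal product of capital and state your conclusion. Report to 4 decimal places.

dynamically inefficient; MPK ≈ 0.0475

The effective depreciation rate is n + g + δ = 0.01 + 0.01 + 0.08 = 0.1.
MPK = 0.28·k^(0.28−1) = 0.28·11.766^(-0.72) ≈ 0.0475.
MPK < 0.1, so the economy is dynamically inefficient (over-saving).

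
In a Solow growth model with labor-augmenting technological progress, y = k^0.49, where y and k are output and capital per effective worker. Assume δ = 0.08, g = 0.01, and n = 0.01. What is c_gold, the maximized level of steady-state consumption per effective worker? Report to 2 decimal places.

c_gold ≈ 2.35

Break-even investment rate: n + g + δ = 0.01 + 0.01 + 0.08 = 0.1.
At the golden rule the marginal product of capital equals n+g+δ: 0.49·k^(0.49−1) = 0.1. Solving, k_gold = (0.49/0.1)^(1/0.51) ≈ 22.5593.
y_gold = 22.5593^0.49 ≈ 4.6039.
c_gold = y_gold − (n+g+δ)·k_gold = 4.6039 − 0.1·22.5593 ≈ 2.3480.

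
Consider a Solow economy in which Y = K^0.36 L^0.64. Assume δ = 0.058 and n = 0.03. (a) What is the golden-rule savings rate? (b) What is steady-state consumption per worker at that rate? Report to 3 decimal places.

The effective depreciation rate is n + δ = 0.03 + 0.058 = 0.088.
For Cobb-Douglas, s_gold equals capital's share: s_gold = 0.36.
Setting f'(k) = n+δ gives 0.36·k^(0.36−1) = 0.088, hence k_gold = (0.36/0.088)^(1/0.64) ≈ 9.0358.
y_gold = 9.0358^0.36 ≈ 2.2088; c_gold = (1−0.36)·y_gold ≈ 1.4136.

(a) s_gold = 0.360; (b) c_gold ≈ 1.414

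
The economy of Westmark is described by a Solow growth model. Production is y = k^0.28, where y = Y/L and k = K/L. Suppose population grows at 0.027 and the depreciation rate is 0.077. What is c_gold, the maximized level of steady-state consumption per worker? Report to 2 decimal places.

c_gold ≈ 1.06

n + δ = 0.027 + 0.077 = 0.104.
Maximizing c = f(k) − (n+δ)·k gives f'(k) = n+δ, i.e. 0.28·k^(0.28−1) = 0.104, so k_gold = (0.28/0.104)^(1/0.72) ≈ 3.9573.
y_gold = 3.9573^0.28 ≈ 1.4698.
c_gold = y_gold − (n+δ)·k_gold = 1.4698 − 0.104·3.9573 ≈ 1.0583.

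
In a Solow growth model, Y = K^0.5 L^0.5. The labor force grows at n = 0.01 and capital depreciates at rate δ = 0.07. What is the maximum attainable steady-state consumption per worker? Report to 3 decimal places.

n + δ = 0.01 + 0.07 = 0.08.
At the golden rule the marginal product of capital equals n+δ: 0.5·k^(0.5−1) = 0.08. Solving, k_gold = (0.5/0.08)^(1/0.5) ≈ 39.0625.
y_gold = 39.0625^0.5 ≈ 6.2500.
c_gold = y_gold − (n+δ)·k_gold = 6.2500 − 0.08·39.0625 ≈ 3.1250.

c_gold ≈ 3.125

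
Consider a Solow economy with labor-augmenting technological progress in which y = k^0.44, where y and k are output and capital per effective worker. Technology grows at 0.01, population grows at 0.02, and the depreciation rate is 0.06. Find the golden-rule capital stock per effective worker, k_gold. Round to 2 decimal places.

k_gold ≈ 17.01

Break-even investment rate: n + g + δ = 0.02 + 0.01 + 0.06 = 0.09.
At the golden rule the marginal product of capital equals n+g+δ: 0.44·k^(0.44−1) = 0.09. Solving, k_gold = (0.44/0.09)^(1/0.56) ≈ 17.0111.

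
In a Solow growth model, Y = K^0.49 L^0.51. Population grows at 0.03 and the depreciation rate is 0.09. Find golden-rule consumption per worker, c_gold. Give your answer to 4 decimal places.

c_gold ≈ 1.9707

The effective depreciation rate is n + δ = 0.03 + 0.09 = 0.12.
At the golden rule the marginal product of capital equals n+δ: 0.49·k^(0.49−1) = 0.12. Solving, k_gold = (0.49/0.12)^(1/0.51) ≈ 15.7786.
y_gold = 15.7786^0.49 ≈ 3.8641.
c_gold = y_gold − (n+δ)·k_gold = 3.8641 − 0.12·15.7786 ≈ 1.9707.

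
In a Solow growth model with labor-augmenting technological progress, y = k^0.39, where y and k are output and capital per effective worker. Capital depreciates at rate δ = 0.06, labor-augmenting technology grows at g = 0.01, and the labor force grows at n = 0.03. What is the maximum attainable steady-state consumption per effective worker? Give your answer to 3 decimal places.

Break-even investment rate: n + g + δ = 0.03 + 0.01 + 0.06 = 0.1.
At the golden rule the marginal product of capital equals n+g+δ: 0.39·k^(0.39−1) = 0.1. Solving, k_gold = (0.39/0.1)^(1/0.61) ≈ 9.3102.
y_gold = 9.3102^0.39 ≈ 2.3872.
c_gold = y_gold − (n+g+δ)·k_gold = 2.3872 − 0.1·9.3102 ≈ 1.4562.

c_gold ≈ 1.456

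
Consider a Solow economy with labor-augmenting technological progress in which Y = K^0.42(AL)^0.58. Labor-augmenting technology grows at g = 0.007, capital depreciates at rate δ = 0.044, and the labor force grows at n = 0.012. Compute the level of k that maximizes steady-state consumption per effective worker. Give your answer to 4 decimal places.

n + g + δ = 0.012 + 0.007 + 0.044 = 0.063.
Setting f'(k) = n+g+δ gives 0.42·k^(0.42−1) = 0.063, hence k_gold = (0.42/0.063)^(1/0.58) ≈ 26.3349.

k_gold ≈ 26.3349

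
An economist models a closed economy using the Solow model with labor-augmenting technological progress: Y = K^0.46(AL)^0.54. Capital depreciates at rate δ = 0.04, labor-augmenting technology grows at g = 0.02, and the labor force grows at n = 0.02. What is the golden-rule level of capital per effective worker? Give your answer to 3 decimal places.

Capital per effective worker breaks even when investment replaces (n + g + δ)·k; here n + g + δ = 0.08.
Setting f'(k) = n+g+δ gives 0.46·k^(0.46−1) = 0.08, hence k_gold = (0.46/0.08)^(1/0.54) ≈ 25.5148.

k_gold ≈ 25.515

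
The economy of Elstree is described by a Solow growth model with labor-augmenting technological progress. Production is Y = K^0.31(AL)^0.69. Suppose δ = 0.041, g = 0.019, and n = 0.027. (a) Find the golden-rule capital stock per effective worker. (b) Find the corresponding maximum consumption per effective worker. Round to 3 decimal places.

The effective depreciation rate is n + g + δ = 0.027 + 0.019 + 0.041 = 0.087.
Setting f'(k) = n+g+δ gives 0.31·k^(0.31−1) = 0.087, hence k_gold = (0.31/0.087)^(1/0.69) ≈ 6.3063.
y_gold = 6.3063^0.31 ≈ 1.7698; c_gold = y_gold − 0.087·k_gold ≈ 1.2212.

(a) k_gold ≈ 6.306; (b) c_gold ≈ 1.221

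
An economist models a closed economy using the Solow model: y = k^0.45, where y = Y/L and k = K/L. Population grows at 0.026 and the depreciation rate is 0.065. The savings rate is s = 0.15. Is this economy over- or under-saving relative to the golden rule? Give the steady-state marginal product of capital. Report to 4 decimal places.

Capital per worker breaks even when investment replaces (n + δ)·k; here n + δ = 0.091.
Steady-state k*: s·k^0.45 = 0.091·k gives k* = (0.15/0.091)^(1/0.55) ≈ 2.4811.
MPK = 0.45·2.4811^(-0.55) ≈ 0.2730.
MPK > n+δ = 0.091, so the economy is dynamically efficient (under-saving).

under-saving; MPK ≈ 0.2730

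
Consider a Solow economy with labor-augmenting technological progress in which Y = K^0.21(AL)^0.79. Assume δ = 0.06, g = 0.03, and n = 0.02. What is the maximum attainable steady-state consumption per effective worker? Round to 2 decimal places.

n + g + δ = 0.02 + 0.03 + 0.06 = 0.11.
Setting f'(k) = n+g+δ gives 0.21·k^(0.21−1) = 0.11, hence k_gold = (0.21/0.11)^(1/0.79) ≈ 2.2671.
y_gold = 2.2671^0.21 ≈ 1.1875.
c_gold = y_gold − (n+g+δ)·k_gold = 1.1875 − 0.11·2.2671 ≈ 0.9382.

c_gold ≈ 0.94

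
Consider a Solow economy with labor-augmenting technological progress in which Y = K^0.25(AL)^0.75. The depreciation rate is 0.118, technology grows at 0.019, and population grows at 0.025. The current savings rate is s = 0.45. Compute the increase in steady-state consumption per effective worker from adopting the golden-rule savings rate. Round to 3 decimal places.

Δc ≈ 0.094

Capital per effective worker breaks even when investment replaces (n + g + δ)·k; here n + g + δ = 0.162.
Current steady state (s = 0.45): k* = (0.45/0.162)^(1/0.75) ≈ 3.9048, y* = 3.9048^0.25 ≈ 1.4057, c* = (1−0.45)·1.4057 ≈ 0.7731.
Golden rule sets MPK = n+g+δ: 0.25·k^(0.25−1) = 0.162, so k_gold = (0.25/0.162)^(1/0.75) ≈ 1.7833.
y_gold = 1.7833^0.25 ≈ 1.1556, c_gold = y_gold − 0.162·k_gold ≈ 0.8667.
Gain: Δc = 0.8667 − 0.7731 ≈ 0.0936.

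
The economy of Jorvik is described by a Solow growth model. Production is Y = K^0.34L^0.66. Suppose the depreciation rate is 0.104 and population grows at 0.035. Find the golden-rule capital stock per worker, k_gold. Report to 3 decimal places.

k_gold ≈ 3.878

Break-even investment rate: n + δ = 0.035 + 0.104 = 0.139.
Setting f'(k) = n+δ gives 0.34·k^(0.34−1) = 0.139, hence k_gold = (0.34/0.139)^(1/0.66) ≈ 3.8778.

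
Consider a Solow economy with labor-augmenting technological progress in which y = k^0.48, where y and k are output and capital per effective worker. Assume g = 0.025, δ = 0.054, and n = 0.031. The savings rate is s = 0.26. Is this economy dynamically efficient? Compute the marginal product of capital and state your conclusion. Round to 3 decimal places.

dynamically efficient; MPK ≈ 0.203

The effective depreciation rate is n + g + δ = 0.031 + 0.025 + 0.054 = 0.11.
Steady-state k*: s·k^0.48 = 0.11·k gives k* = (0.26/0.11)^(1/0.52) ≈ 5.2291.
MPK = 0.48·5.2291^(-0.52) ≈ 0.2031.
MPK > n+g+δ = 0.11, so the economy is dynamically efficient (under-saving).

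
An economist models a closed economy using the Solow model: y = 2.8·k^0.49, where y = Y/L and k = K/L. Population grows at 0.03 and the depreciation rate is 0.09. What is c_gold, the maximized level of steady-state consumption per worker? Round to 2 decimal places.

c_gold ≈ 14.84

The effective depreciation rate is n + δ = 0.03 + 0.09 = 0.12.
Setting f'(k) = n+δ gives 0.49·2.8·k^(0.49−1) = 0.12, hence k_gold = (0.49·2.8/0.12)^(1/0.51) ≈ 118.8088.
y_gold = 2.8·118.8088^0.49 ≈ 29.0960.
c_gold = y_gold − (n+δ)·k_gold = 29.0960 − 0.12·118.8088 ≈ 14.8390.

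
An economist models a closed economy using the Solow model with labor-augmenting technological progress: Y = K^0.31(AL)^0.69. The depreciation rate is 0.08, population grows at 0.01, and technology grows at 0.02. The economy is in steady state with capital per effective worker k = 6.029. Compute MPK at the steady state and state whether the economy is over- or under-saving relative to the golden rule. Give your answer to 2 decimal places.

n + g + δ = 0.01 + 0.02 + 0.08 = 0.11.
MPK = 0.31·k^(0.31−1) = 0.31·6.029^(-0.69) ≈ 0.0897.
MPK < 0.11, so the economy is dynamically inefficient (over-saving).

over-saving; MPK ≈ 0.09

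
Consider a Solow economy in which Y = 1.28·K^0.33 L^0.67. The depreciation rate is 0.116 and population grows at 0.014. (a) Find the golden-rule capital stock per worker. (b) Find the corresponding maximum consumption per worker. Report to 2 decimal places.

(a) k_gold ≈ 5.81; (b) c_gold ≈ 1.53

The effective depreciation rate is n + δ = 0.014 + 0.116 = 0.13.
Golden rule sets MPK = n+δ: 0.33·1.28·k^(0.33−1) = 0.13, so k_gold = (0.33·1.28/0.13)^(1/0.67) ≈ 5.8057.
y_gold = 1.28·5.8057^0.33 ≈ 2.2871; c_gold = y_gold − 0.13·k_gold ≈ 1.5323.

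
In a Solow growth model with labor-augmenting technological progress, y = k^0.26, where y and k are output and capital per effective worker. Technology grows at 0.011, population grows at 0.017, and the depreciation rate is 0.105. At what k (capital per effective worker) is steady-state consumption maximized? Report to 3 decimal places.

Break-even investment rate: n + g + δ = 0.017 + 0.011 + 0.105 = 0.133.
Maximizing c = f(k) − (n+g+δ)·k gives f'(k) = n+g+δ, i.e. 0.26·k^(0.26−1) = 0.133, so k_gold = (0.26/0.133)^(1/0.74) ≈ 2.4740.

k_gold ≈ 2.474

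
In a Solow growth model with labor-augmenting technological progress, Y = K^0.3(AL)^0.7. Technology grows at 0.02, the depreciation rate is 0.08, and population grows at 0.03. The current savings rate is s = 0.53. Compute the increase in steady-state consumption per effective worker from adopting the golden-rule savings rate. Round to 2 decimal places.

n + g + δ = 0.03 + 0.02 + 0.08 = 0.13.
Current steady state (s = 0.53): k* = (0.53/0.13)^(1/0.7) ≈ 7.4457, y* = 7.4457^0.3 ≈ 1.8263, c* = (1−0.53)·1.8263 ≈ 0.8584.
Setting f'(k) = n+g+δ gives 0.3·k^(0.3−1) = 0.13, hence k_gold = (0.3/0.13)^(1/0.7) ≈ 3.3024.
y_gold = 3.3024^0.3 ≈ 1.4310, c_gold = y_gold − 0.13·k_gold ≈ 1.0017.
Gain: Δc = 1.0017 − 0.8584 ≈ 0.1434.

Δc ≈ 0.14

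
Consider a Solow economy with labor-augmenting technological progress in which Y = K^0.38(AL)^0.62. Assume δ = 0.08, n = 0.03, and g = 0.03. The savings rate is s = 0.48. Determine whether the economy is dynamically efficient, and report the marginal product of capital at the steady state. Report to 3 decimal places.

dynamically inefficient; MPK ≈ 0.111

n + g + δ = 0.03 + 0.03 + 0.08 = 0.14.
Steady-state k*: s·k^0.38 = 0.14·k gives k* = (0.48/0.14)^(1/0.62) ≈ 7.2960.
MPK = 0.38·7.2960^(-0.62) ≈ 0.1108.
MPK < n+g+δ = 0.14, so the economy is dynamically inefficient (over-saving).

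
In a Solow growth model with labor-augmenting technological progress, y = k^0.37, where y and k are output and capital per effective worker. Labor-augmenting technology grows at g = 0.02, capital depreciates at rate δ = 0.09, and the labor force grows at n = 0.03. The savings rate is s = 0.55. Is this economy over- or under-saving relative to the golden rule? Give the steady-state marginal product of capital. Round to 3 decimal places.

over-saving; MPK ≈ 0.094

Capital per effective worker breaks even when investment replaces (n + g + δ)·k; here n + g + δ = 0.14.
Steady-state k*: s·k^0.37 = 0.14·k gives k* = (0.55/0.14)^(1/0.63) ≈ 8.7746.
MPK = 0.37·8.7746^(-0.63) ≈ 0.0942.
MPK < n+g+δ = 0.14, so the economy is dynamically inefficient (over-saving).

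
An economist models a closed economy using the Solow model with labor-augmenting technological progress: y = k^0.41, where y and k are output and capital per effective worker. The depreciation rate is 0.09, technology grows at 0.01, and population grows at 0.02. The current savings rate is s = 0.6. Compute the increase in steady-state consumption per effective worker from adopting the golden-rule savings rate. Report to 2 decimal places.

Δc ≈ 0.16

n + g + δ = 0.02 + 0.01 + 0.09 = 0.12.
Current steady state (s = 0.6): k* = (0.6/0.12)^(1/0.59) ≈ 15.3001, y* = 15.3001^0.41 ≈ 3.0600, c* = (1−0.6)·3.0600 ≈ 1.2240.
At the golden rule the marginal product of capital equals n+g+δ: 0.41·k^(0.41−1) = 0.12. Solving, k_gold = (0.41/0.12)^(1/0.59) ≈ 8.0244.
y_gold = 8.0244^0.41 ≈ 2.3486, c_gold = y_gold − 0.12·k_gold ≈ 1.3857.
Gain: Δc = 1.3857 − 1.2240 ≈ 0.1617.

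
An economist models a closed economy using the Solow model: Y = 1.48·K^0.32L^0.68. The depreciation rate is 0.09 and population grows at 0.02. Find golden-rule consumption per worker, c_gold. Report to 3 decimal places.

Break-even investment rate: n + δ = 0.02 + 0.09 = 0.11.
Golden rule sets MPK = n+δ: 0.32·1.48·k^(0.32−1) = 0.11, so k_gold = (0.32·1.48/0.11)^(1/0.68) ≈ 8.5582.
y_gold = 1.48·8.5582^0.32 ≈ 2.9419.
c_gold = y_gold − (n+δ)·k_gold = 2.9419 − 0.11·8.5582 ≈ 2.0005.

c_gold ≈ 2.000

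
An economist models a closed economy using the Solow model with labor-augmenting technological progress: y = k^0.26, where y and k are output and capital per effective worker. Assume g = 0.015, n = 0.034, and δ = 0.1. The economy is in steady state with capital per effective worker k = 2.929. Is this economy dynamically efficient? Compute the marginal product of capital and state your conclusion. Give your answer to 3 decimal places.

Break-even investment rate: n + g + δ = 0.034 + 0.015 + 0.1 = 0.149.
MPK = 0.26·k^(0.26−1) = 0.26·2.929^(-0.74) ≈ 0.1174.
MPK < 0.149, so the economy is dynamically inefficient (over-saving).

dynamically inefficient; MPK ≈ 0.117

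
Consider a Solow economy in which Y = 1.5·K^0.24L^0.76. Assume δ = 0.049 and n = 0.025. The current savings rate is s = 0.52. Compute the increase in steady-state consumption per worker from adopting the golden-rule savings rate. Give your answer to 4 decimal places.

Δc ≈ 0.3640

n + δ = 0.025 + 0.049 = 0.074.
Current steady state (s = 0.52): k* = (0.52·1.5/0.074)^(1/0.76) ≈ 22.1754, y* = 1.5·22.1754^0.24 ≈ 3.1557, c* = (1−0.52)·3.1557 ≈ 1.5148.
Golden rule sets MPK = n+δ: 0.24·1.5·k^(0.24−1) = 0.074, so k_gold = (0.24·1.5/0.074)^(1/0.76) ≈ 8.0175.
y_gold = 1.5·8.0175^0.24 ≈ 2.4721, c_gold = y_gold − 0.074·k_gold ≈ 1.8788.
Gain: Δc = 1.8788 − 1.5148 ≈ 0.3640.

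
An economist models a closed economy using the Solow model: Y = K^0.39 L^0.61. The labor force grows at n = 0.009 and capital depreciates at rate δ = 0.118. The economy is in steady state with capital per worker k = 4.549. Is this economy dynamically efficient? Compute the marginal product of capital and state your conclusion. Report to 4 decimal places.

dynamically efficient; MPK ≈ 0.1548

n + δ = 0.009 + 0.118 = 0.127.
MPK = 0.39·k^(0.39−1) = 0.39·4.549^(-0.61) ≈ 0.1548.
MPK > 0.127, so the economy is dynamically efficient (under-saving).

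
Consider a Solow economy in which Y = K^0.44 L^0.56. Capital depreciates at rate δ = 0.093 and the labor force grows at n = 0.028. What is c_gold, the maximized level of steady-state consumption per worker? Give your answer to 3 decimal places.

The effective depreciation rate is n + δ = 0.028 + 0.093 = 0.121.
Setting f'(k) = n+δ gives 0.44·k^(0.44−1) = 0.121, hence k_gold = (0.44/0.121)^(1/0.56) ≈ 10.0275.
y_gold = 10.0275^0.44 ≈ 2.7576.
c_gold = y_gold − (n+δ)·k_gold = 2.7576 − 0.121·10.0275 ≈ 1.5442.

c_gold ≈ 1.544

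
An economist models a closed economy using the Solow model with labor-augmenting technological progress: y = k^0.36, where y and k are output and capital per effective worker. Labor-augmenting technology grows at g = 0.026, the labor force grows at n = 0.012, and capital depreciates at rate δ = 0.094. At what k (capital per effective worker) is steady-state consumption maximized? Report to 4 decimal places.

k_gold ≈ 4.7954

The effective depreciation rate is n + g + δ = 0.012 + 0.026 + 0.094 = 0.132.
Maximizing c = f(k) − (n+g+δ)·k gives f'(k) = n+g+δ, i.e. 0.36·k^(0.36−1) = 0.132, so k_gold = (0.36/0.132)^(1/0.64) ≈ 4.7954.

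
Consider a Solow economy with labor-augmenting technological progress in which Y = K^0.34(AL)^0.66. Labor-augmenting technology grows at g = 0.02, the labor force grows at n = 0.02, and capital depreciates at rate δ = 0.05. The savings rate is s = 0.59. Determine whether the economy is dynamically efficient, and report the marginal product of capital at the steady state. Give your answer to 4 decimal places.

n + g + δ = 0.02 + 0.02 + 0.05 = 0.09.
Steady-state k*: s·k^0.34 = 0.09·k gives k* = (0.59/0.09)^(1/0.66) ≈ 17.2698.
MPK = 0.34·17.2698^(-0.66) ≈ 0.0519.
MPK < n+g+δ = 0.09, so the economy is dynamically inefficient (over-saving).

dynamically inefficient; MPK ≈ 0.0519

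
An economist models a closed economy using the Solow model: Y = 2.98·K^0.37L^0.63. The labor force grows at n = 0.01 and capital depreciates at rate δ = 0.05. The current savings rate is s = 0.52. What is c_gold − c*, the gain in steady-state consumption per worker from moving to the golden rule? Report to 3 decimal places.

Break-even investment rate: n + δ = 0.01 + 0.05 = 0.06.
Current steady state (s = 0.52): k* = (0.52·2.98/0.06)^(1/0.63) ≈ 174.3325, y* = 2.98·174.3325^0.37 ≈ 20.1153, c* = (1−0.52)·20.1153 ≈ 9.6553.
Maximizing c = f(k) − (n+δ)·k gives f'(k) = n+δ, i.e. 0.37·2.98·k^(0.37−1) = 0.06, so k_gold = (0.37·2.98/0.06)^(1/0.63) ≈ 101.5717.
y_gold = 2.98·101.5717^0.37 ≈ 16.4711, c_gold = y_gold − 0.06·k_gold ≈ 10.3768.
Gain: Δc = 10.3768 − 9.6553 ≈ 0.7214.

Δc ≈ 0.721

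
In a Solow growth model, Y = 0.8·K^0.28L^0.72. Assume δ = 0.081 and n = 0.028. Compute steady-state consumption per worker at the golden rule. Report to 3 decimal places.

c_gold ≈ 0.762

Break-even investment rate: n + δ = 0.028 + 0.081 = 0.109.
Setting f'(k) = n+δ gives 0.28·0.8·k^(0.28−1) = 0.109, hence k_gold = (0.28·0.8/0.109)^(1/0.72) ≈ 2.7194.
y_gold = 0.8·2.7194^0.28 ≈ 1.0586.
c_gold = y_gold − (n+δ)·k_gold = 1.0586 − 0.109·2.7194 ≈ 0.7622.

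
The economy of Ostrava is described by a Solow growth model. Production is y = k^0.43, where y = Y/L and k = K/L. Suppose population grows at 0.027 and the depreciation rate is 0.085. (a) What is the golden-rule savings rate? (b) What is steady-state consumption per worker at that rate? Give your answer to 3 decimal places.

Break-even investment rate: n + δ = 0.027 + 0.085 = 0.112.
For Cobb-Douglas, s_gold equals capital's share: s_gold = 0.43.
Golden rule sets MPK = n+δ: 0.43·k^(0.43−1) = 0.112, so k_gold = (0.43/0.112)^(1/0.57) ≈ 10.5926.
y_gold = 10.5926^0.43 ≈ 2.7590; c_gold = (1−0.43)·y_gold ≈ 1.5726.

(a) s_gold = 0.430; (b) c_gold ≈ 1.573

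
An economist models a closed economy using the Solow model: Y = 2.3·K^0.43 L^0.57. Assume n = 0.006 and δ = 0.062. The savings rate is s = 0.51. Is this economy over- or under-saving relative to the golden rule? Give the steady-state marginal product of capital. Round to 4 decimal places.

over-saving; MPK ≈ 0.0573

n + δ = 0.006 + 0.062 = 0.068.
Steady-state k*: s·A·k^0.43 = 0.068·k gives k* = (0.51·2.3/0.068)^(1/0.57) ≈ 147.8446.
MPK = 0.43·2.3·147.8446^(-0.57) ≈ 0.0573.
MPK < n+δ = 0.068, so the economy is dynamically inefficient (over-saving).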